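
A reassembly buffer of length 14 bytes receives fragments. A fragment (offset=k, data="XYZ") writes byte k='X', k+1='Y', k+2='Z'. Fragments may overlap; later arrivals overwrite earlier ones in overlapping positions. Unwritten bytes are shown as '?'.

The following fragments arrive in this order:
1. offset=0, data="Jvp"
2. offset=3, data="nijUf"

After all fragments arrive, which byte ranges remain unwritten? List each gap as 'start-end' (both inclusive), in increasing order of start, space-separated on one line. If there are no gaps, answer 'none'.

Answer: 8-13

Derivation:
Fragment 1: offset=0 len=3
Fragment 2: offset=3 len=5
Gaps: 8-13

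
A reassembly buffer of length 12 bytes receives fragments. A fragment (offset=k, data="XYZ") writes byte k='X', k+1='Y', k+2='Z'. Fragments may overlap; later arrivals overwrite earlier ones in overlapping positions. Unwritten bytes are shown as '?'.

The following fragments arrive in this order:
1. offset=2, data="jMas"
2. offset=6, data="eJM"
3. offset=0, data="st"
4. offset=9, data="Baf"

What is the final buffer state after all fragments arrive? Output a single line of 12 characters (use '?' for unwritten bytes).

Fragment 1: offset=2 data="jMas" -> buffer=??jMas??????
Fragment 2: offset=6 data="eJM" -> buffer=??jMaseJM???
Fragment 3: offset=0 data="st" -> buffer=stjMaseJM???
Fragment 4: offset=9 data="Baf" -> buffer=stjMaseJMBaf

Answer: stjMaseJMBaf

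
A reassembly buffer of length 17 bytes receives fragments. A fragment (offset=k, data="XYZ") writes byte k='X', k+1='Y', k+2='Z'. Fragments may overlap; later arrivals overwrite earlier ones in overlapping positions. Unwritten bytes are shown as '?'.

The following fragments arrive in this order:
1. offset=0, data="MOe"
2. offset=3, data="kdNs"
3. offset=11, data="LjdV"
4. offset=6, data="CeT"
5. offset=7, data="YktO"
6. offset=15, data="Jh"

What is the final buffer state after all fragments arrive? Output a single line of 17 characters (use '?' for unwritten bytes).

Answer: MOekdNCYktOLjdVJh

Derivation:
Fragment 1: offset=0 data="MOe" -> buffer=MOe??????????????
Fragment 2: offset=3 data="kdNs" -> buffer=MOekdNs??????????
Fragment 3: offset=11 data="LjdV" -> buffer=MOekdNs????LjdV??
Fragment 4: offset=6 data="CeT" -> buffer=MOekdNCeT??LjdV??
Fragment 5: offset=7 data="YktO" -> buffer=MOekdNCYktOLjdV??
Fragment 6: offset=15 data="Jh" -> buffer=MOekdNCYktOLjdVJh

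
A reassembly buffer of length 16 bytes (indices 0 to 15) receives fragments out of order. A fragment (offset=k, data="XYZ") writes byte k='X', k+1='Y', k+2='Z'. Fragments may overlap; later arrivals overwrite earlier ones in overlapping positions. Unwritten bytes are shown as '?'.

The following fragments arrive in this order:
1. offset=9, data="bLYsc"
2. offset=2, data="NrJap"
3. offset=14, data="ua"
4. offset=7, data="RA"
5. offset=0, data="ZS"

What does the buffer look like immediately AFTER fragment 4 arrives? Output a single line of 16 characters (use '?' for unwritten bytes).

Answer: ??NrJapRAbLYscua

Derivation:
Fragment 1: offset=9 data="bLYsc" -> buffer=?????????bLYsc??
Fragment 2: offset=2 data="NrJap" -> buffer=??NrJap??bLYsc??
Fragment 3: offset=14 data="ua" -> buffer=??NrJap??bLYscua
Fragment 4: offset=7 data="RA" -> buffer=??NrJapRAbLYscua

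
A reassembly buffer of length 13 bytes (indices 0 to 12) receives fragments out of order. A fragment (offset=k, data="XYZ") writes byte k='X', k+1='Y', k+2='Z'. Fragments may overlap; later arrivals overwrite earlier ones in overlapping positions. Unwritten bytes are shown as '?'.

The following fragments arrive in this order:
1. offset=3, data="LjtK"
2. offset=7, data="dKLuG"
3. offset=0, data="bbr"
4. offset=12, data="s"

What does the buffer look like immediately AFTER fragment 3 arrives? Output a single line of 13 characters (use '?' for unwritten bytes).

Answer: bbrLjtKdKLuG?

Derivation:
Fragment 1: offset=3 data="LjtK" -> buffer=???LjtK??????
Fragment 2: offset=7 data="dKLuG" -> buffer=???LjtKdKLuG?
Fragment 3: offset=0 data="bbr" -> buffer=bbrLjtKdKLuG?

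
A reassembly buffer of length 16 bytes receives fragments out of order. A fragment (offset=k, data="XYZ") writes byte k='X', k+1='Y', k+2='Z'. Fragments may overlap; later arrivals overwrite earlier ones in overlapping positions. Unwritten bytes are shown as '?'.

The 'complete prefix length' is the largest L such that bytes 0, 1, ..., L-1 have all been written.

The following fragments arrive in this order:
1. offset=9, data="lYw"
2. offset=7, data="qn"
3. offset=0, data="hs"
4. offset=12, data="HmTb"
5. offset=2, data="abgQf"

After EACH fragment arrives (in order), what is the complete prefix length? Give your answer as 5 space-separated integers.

Answer: 0 0 2 2 16

Derivation:
Fragment 1: offset=9 data="lYw" -> buffer=?????????lYw???? -> prefix_len=0
Fragment 2: offset=7 data="qn" -> buffer=???????qnlYw???? -> prefix_len=0
Fragment 3: offset=0 data="hs" -> buffer=hs?????qnlYw???? -> prefix_len=2
Fragment 4: offset=12 data="HmTb" -> buffer=hs?????qnlYwHmTb -> prefix_len=2
Fragment 5: offset=2 data="abgQf" -> buffer=hsabgQfqnlYwHmTb -> prefix_len=16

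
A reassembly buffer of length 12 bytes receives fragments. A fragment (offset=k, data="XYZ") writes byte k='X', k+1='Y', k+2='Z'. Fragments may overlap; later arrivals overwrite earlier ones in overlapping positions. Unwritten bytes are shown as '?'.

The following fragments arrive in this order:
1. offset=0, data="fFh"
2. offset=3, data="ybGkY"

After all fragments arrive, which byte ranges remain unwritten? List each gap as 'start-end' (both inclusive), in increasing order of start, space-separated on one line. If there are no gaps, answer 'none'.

Answer: 8-11

Derivation:
Fragment 1: offset=0 len=3
Fragment 2: offset=3 len=5
Gaps: 8-11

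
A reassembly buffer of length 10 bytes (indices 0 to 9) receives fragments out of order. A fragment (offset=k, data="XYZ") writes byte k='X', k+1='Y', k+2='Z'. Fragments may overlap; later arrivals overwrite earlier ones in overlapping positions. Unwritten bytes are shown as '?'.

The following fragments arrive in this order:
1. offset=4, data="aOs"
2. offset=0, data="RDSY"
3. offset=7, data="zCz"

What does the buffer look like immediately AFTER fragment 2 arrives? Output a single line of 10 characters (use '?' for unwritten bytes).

Answer: RDSYaOs???

Derivation:
Fragment 1: offset=4 data="aOs" -> buffer=????aOs???
Fragment 2: offset=0 data="RDSY" -> buffer=RDSYaOs???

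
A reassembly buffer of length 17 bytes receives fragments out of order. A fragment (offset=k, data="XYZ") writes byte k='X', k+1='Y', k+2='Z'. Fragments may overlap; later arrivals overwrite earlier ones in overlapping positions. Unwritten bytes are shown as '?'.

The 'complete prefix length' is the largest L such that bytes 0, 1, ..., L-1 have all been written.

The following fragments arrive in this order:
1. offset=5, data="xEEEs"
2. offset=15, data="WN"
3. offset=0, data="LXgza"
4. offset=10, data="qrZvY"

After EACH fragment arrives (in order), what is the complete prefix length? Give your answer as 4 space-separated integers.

Fragment 1: offset=5 data="xEEEs" -> buffer=?????xEEEs??????? -> prefix_len=0
Fragment 2: offset=15 data="WN" -> buffer=?????xEEEs?????WN -> prefix_len=0
Fragment 3: offset=0 data="LXgza" -> buffer=LXgzaxEEEs?????WN -> prefix_len=10
Fragment 4: offset=10 data="qrZvY" -> buffer=LXgzaxEEEsqrZvYWN -> prefix_len=17

Answer: 0 0 10 17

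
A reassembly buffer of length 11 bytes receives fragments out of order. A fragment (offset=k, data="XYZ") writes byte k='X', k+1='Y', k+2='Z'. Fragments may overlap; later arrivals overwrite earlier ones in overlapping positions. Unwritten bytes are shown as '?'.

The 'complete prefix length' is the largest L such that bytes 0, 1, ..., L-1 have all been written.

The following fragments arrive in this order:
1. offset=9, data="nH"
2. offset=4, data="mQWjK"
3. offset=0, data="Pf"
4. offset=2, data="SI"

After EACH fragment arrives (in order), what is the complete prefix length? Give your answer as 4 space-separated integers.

Answer: 0 0 2 11

Derivation:
Fragment 1: offset=9 data="nH" -> buffer=?????????nH -> prefix_len=0
Fragment 2: offset=4 data="mQWjK" -> buffer=????mQWjKnH -> prefix_len=0
Fragment 3: offset=0 data="Pf" -> buffer=Pf??mQWjKnH -> prefix_len=2
Fragment 4: offset=2 data="SI" -> buffer=PfSImQWjKnH -> prefix_len=11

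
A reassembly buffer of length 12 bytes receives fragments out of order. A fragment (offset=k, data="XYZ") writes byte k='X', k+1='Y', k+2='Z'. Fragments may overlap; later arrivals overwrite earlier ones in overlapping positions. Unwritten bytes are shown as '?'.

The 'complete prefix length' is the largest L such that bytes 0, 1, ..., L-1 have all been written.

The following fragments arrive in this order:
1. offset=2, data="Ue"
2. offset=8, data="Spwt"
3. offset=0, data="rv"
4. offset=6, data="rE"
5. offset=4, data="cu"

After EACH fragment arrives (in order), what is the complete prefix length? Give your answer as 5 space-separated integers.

Fragment 1: offset=2 data="Ue" -> buffer=??Ue???????? -> prefix_len=0
Fragment 2: offset=8 data="Spwt" -> buffer=??Ue????Spwt -> prefix_len=0
Fragment 3: offset=0 data="rv" -> buffer=rvUe????Spwt -> prefix_len=4
Fragment 4: offset=6 data="rE" -> buffer=rvUe??rESpwt -> prefix_len=4
Fragment 5: offset=4 data="cu" -> buffer=rvUecurESpwt -> prefix_len=12

Answer: 0 0 4 4 12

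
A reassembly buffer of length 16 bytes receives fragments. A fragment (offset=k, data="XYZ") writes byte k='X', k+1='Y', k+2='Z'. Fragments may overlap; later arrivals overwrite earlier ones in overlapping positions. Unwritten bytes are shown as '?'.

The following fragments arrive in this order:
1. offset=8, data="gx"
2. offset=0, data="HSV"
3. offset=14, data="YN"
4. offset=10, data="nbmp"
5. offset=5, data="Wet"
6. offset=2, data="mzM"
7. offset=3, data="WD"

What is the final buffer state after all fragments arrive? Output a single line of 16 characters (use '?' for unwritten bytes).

Answer: HSmWDWetgxnbmpYN

Derivation:
Fragment 1: offset=8 data="gx" -> buffer=????????gx??????
Fragment 2: offset=0 data="HSV" -> buffer=HSV?????gx??????
Fragment 3: offset=14 data="YN" -> buffer=HSV?????gx????YN
Fragment 4: offset=10 data="nbmp" -> buffer=HSV?????gxnbmpYN
Fragment 5: offset=5 data="Wet" -> buffer=HSV??WetgxnbmpYN
Fragment 6: offset=2 data="mzM" -> buffer=HSmzMWetgxnbmpYN
Fragment 7: offset=3 data="WD" -> buffer=HSmWDWetgxnbmpYN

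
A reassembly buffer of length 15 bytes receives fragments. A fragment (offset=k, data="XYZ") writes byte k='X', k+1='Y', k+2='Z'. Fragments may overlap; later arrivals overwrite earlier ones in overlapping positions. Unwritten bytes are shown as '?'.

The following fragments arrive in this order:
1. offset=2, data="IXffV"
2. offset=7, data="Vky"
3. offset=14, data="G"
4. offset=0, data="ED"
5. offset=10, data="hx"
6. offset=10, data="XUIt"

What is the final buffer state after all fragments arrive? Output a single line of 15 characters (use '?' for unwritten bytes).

Fragment 1: offset=2 data="IXffV" -> buffer=??IXffV????????
Fragment 2: offset=7 data="Vky" -> buffer=??IXffVVky?????
Fragment 3: offset=14 data="G" -> buffer=??IXffVVky????G
Fragment 4: offset=0 data="ED" -> buffer=EDIXffVVky????G
Fragment 5: offset=10 data="hx" -> buffer=EDIXffVVkyhx??G
Fragment 6: offset=10 data="XUIt" -> buffer=EDIXffVVkyXUItG

Answer: EDIXffVVkyXUItG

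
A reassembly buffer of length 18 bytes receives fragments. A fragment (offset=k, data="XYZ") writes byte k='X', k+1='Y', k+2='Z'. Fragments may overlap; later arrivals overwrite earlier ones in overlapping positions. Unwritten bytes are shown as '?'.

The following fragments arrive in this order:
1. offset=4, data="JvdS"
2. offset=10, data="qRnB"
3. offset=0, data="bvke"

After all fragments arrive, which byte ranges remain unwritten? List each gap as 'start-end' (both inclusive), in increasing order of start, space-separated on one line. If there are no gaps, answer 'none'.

Fragment 1: offset=4 len=4
Fragment 2: offset=10 len=4
Fragment 3: offset=0 len=4
Gaps: 8-9 14-17

Answer: 8-9 14-17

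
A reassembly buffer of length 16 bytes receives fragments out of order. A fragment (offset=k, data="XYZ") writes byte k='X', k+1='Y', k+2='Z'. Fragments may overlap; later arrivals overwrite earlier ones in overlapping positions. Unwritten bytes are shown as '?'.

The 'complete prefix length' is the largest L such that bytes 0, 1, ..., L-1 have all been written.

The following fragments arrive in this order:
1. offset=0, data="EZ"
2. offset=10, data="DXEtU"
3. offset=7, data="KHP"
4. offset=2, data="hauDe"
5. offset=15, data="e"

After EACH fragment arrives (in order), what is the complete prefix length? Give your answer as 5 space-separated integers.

Answer: 2 2 2 15 16

Derivation:
Fragment 1: offset=0 data="EZ" -> buffer=EZ?????????????? -> prefix_len=2
Fragment 2: offset=10 data="DXEtU" -> buffer=EZ????????DXEtU? -> prefix_len=2
Fragment 3: offset=7 data="KHP" -> buffer=EZ?????KHPDXEtU? -> prefix_len=2
Fragment 4: offset=2 data="hauDe" -> buffer=EZhauDeKHPDXEtU? -> prefix_len=15
Fragment 5: offset=15 data="e" -> buffer=EZhauDeKHPDXEtUe -> prefix_len=16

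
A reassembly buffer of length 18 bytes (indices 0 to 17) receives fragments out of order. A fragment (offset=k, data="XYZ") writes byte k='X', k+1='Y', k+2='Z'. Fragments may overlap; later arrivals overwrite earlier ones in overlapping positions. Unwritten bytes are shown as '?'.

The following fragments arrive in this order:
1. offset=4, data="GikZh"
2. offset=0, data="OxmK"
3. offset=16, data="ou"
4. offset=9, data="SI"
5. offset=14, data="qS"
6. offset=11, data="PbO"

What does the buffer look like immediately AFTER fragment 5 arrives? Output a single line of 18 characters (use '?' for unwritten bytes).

Fragment 1: offset=4 data="GikZh" -> buffer=????GikZh?????????
Fragment 2: offset=0 data="OxmK" -> buffer=OxmKGikZh?????????
Fragment 3: offset=16 data="ou" -> buffer=OxmKGikZh???????ou
Fragment 4: offset=9 data="SI" -> buffer=OxmKGikZhSI?????ou
Fragment 5: offset=14 data="qS" -> buffer=OxmKGikZhSI???qSou

Answer: OxmKGikZhSI???qSou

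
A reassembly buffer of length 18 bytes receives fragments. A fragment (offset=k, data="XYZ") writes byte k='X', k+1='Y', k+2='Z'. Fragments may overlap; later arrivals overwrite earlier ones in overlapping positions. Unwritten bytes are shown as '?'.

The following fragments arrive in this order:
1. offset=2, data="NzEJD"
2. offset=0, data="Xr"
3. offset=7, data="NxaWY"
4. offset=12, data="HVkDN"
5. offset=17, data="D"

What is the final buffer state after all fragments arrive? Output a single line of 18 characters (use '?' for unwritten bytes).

Fragment 1: offset=2 data="NzEJD" -> buffer=??NzEJD???????????
Fragment 2: offset=0 data="Xr" -> buffer=XrNzEJD???????????
Fragment 3: offset=7 data="NxaWY" -> buffer=XrNzEJDNxaWY??????
Fragment 4: offset=12 data="HVkDN" -> buffer=XrNzEJDNxaWYHVkDN?
Fragment 5: offset=17 data="D" -> buffer=XrNzEJDNxaWYHVkDND

Answer: XrNzEJDNxaWYHVkDND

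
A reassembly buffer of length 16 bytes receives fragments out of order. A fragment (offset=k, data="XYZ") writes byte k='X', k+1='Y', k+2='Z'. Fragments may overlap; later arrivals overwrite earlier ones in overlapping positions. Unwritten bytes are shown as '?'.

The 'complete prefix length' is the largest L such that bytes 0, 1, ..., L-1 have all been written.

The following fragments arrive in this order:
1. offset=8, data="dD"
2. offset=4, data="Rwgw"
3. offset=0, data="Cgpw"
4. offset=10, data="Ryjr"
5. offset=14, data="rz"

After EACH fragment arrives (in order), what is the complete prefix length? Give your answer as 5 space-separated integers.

Answer: 0 0 10 14 16

Derivation:
Fragment 1: offset=8 data="dD" -> buffer=????????dD?????? -> prefix_len=0
Fragment 2: offset=4 data="Rwgw" -> buffer=????RwgwdD?????? -> prefix_len=0
Fragment 3: offset=0 data="Cgpw" -> buffer=CgpwRwgwdD?????? -> prefix_len=10
Fragment 4: offset=10 data="Ryjr" -> buffer=CgpwRwgwdDRyjr?? -> prefix_len=14
Fragment 5: offset=14 data="rz" -> buffer=CgpwRwgwdDRyjrrz -> prefix_len=16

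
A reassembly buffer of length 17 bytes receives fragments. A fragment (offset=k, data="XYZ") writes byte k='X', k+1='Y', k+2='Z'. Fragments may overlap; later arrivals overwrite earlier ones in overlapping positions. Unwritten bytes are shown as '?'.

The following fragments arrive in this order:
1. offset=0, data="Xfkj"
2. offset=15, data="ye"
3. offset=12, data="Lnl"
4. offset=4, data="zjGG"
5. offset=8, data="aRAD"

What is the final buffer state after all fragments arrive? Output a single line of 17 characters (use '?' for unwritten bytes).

Fragment 1: offset=0 data="Xfkj" -> buffer=Xfkj?????????????
Fragment 2: offset=15 data="ye" -> buffer=Xfkj???????????ye
Fragment 3: offset=12 data="Lnl" -> buffer=Xfkj????????Lnlye
Fragment 4: offset=4 data="zjGG" -> buffer=XfkjzjGG????Lnlye
Fragment 5: offset=8 data="aRAD" -> buffer=XfkjzjGGaRADLnlye

Answer: XfkjzjGGaRADLnlye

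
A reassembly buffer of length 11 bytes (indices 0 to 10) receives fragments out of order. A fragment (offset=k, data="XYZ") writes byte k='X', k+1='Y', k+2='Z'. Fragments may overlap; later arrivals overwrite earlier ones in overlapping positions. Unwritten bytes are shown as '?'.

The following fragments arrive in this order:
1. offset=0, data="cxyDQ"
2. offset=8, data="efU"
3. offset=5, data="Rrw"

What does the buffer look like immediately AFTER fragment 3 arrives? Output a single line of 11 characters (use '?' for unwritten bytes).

Answer: cxyDQRrwefU

Derivation:
Fragment 1: offset=0 data="cxyDQ" -> buffer=cxyDQ??????
Fragment 2: offset=8 data="efU" -> buffer=cxyDQ???efU
Fragment 3: offset=5 data="Rrw" -> buffer=cxyDQRrwefU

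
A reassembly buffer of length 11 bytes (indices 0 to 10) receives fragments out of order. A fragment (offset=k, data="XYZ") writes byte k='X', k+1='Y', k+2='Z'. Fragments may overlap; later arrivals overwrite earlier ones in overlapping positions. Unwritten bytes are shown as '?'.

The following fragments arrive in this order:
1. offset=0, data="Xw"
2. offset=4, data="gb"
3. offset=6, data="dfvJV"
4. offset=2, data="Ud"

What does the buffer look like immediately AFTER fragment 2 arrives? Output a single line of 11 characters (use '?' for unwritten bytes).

Fragment 1: offset=0 data="Xw" -> buffer=Xw?????????
Fragment 2: offset=4 data="gb" -> buffer=Xw??gb?????

Answer: Xw??gb?????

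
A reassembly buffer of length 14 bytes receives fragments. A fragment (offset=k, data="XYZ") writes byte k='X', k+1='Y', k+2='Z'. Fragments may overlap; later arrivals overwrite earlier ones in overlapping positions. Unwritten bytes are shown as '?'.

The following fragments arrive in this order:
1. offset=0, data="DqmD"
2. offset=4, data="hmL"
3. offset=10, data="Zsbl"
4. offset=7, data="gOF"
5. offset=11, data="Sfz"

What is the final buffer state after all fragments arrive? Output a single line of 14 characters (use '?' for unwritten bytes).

Fragment 1: offset=0 data="DqmD" -> buffer=DqmD??????????
Fragment 2: offset=4 data="hmL" -> buffer=DqmDhmL???????
Fragment 3: offset=10 data="Zsbl" -> buffer=DqmDhmL???Zsbl
Fragment 4: offset=7 data="gOF" -> buffer=DqmDhmLgOFZsbl
Fragment 5: offset=11 data="Sfz" -> buffer=DqmDhmLgOFZSfz

Answer: DqmDhmLgOFZSfz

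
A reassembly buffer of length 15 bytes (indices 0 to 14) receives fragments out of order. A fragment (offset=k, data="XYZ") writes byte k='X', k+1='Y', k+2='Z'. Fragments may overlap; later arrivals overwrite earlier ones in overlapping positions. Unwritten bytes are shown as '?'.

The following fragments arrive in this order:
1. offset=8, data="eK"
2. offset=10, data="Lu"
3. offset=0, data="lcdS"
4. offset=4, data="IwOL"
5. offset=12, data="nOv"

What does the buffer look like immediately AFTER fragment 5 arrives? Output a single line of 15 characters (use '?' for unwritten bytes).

Fragment 1: offset=8 data="eK" -> buffer=????????eK?????
Fragment 2: offset=10 data="Lu" -> buffer=????????eKLu???
Fragment 3: offset=0 data="lcdS" -> buffer=lcdS????eKLu???
Fragment 4: offset=4 data="IwOL" -> buffer=lcdSIwOLeKLu???
Fragment 5: offset=12 data="nOv" -> buffer=lcdSIwOLeKLunOv

Answer: lcdSIwOLeKLunOv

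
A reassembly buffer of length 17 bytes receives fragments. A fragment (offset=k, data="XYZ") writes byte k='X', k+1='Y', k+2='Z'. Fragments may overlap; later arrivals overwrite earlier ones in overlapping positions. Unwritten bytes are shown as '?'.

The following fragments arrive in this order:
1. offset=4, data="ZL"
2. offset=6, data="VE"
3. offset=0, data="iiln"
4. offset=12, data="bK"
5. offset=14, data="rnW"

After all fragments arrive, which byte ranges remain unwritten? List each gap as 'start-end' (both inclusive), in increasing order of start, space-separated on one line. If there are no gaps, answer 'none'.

Fragment 1: offset=4 len=2
Fragment 2: offset=6 len=2
Fragment 3: offset=0 len=4
Fragment 4: offset=12 len=2
Fragment 5: offset=14 len=3
Gaps: 8-11

Answer: 8-11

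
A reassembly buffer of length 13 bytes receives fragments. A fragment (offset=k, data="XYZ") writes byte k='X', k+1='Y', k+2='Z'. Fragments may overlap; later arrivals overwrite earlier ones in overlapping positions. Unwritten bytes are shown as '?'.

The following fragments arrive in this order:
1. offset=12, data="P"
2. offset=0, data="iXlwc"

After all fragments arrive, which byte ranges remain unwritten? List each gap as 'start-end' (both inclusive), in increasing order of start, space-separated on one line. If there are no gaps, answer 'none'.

Answer: 5-11

Derivation:
Fragment 1: offset=12 len=1
Fragment 2: offset=0 len=5
Gaps: 5-11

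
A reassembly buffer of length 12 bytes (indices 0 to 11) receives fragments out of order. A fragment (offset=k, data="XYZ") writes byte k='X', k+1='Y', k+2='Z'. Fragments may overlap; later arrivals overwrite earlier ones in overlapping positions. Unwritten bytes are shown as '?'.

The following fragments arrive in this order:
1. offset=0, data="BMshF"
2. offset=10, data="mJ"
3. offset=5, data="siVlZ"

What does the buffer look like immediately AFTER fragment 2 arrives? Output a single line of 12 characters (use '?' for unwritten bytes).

Answer: BMshF?????mJ

Derivation:
Fragment 1: offset=0 data="BMshF" -> buffer=BMshF???????
Fragment 2: offset=10 data="mJ" -> buffer=BMshF?????mJ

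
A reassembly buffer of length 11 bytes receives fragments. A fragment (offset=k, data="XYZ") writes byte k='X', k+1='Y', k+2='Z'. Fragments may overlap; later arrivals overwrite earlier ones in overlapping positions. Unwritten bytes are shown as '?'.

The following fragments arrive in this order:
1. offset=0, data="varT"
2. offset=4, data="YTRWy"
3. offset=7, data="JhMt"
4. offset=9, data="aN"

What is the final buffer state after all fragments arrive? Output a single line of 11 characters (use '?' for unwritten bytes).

Fragment 1: offset=0 data="varT" -> buffer=varT???????
Fragment 2: offset=4 data="YTRWy" -> buffer=varTYTRWy??
Fragment 3: offset=7 data="JhMt" -> buffer=varTYTRJhMt
Fragment 4: offset=9 data="aN" -> buffer=varTYTRJhaN

Answer: varTYTRJhaN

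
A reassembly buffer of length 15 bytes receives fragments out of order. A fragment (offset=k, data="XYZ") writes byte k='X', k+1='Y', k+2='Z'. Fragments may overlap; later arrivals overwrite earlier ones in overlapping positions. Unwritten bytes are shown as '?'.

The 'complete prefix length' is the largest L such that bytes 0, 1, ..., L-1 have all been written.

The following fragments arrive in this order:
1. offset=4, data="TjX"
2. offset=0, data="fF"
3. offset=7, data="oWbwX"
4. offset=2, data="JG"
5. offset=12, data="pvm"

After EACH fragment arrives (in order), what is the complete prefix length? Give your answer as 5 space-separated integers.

Fragment 1: offset=4 data="TjX" -> buffer=????TjX???????? -> prefix_len=0
Fragment 2: offset=0 data="fF" -> buffer=fF??TjX???????? -> prefix_len=2
Fragment 3: offset=7 data="oWbwX" -> buffer=fF??TjXoWbwX??? -> prefix_len=2
Fragment 4: offset=2 data="JG" -> buffer=fFJGTjXoWbwX??? -> prefix_len=12
Fragment 5: offset=12 data="pvm" -> buffer=fFJGTjXoWbwXpvm -> prefix_len=15

Answer: 0 2 2 12 15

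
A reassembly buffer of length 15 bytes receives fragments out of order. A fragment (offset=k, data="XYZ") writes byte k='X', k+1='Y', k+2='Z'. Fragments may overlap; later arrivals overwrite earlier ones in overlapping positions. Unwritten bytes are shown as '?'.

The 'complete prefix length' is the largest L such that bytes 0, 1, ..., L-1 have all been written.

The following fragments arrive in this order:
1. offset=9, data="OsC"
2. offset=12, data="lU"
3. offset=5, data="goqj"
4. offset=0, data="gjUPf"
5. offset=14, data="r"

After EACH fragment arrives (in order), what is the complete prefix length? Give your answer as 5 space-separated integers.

Fragment 1: offset=9 data="OsC" -> buffer=?????????OsC??? -> prefix_len=0
Fragment 2: offset=12 data="lU" -> buffer=?????????OsClU? -> prefix_len=0
Fragment 3: offset=5 data="goqj" -> buffer=?????goqjOsClU? -> prefix_len=0
Fragment 4: offset=0 data="gjUPf" -> buffer=gjUPfgoqjOsClU? -> prefix_len=14
Fragment 5: offset=14 data="r" -> buffer=gjUPfgoqjOsClUr -> prefix_len=15

Answer: 0 0 0 14 15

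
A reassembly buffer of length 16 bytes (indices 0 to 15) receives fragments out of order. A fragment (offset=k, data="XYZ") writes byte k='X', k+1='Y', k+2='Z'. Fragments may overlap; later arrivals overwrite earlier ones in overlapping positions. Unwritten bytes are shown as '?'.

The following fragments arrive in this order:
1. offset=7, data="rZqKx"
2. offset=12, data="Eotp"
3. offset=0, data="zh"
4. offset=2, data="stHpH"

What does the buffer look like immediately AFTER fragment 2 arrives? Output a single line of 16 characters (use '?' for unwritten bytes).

Fragment 1: offset=7 data="rZqKx" -> buffer=???????rZqKx????
Fragment 2: offset=12 data="Eotp" -> buffer=???????rZqKxEotp

Answer: ???????rZqKxEotp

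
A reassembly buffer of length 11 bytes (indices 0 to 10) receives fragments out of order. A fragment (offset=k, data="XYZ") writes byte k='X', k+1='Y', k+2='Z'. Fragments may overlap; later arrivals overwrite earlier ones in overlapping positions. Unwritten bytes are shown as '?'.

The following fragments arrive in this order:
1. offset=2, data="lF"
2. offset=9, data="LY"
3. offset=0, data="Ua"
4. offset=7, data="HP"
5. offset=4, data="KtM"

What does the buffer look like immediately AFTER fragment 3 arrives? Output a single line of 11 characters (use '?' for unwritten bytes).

Fragment 1: offset=2 data="lF" -> buffer=??lF???????
Fragment 2: offset=9 data="LY" -> buffer=??lF?????LY
Fragment 3: offset=0 data="Ua" -> buffer=UalF?????LY

Answer: UalF?????LY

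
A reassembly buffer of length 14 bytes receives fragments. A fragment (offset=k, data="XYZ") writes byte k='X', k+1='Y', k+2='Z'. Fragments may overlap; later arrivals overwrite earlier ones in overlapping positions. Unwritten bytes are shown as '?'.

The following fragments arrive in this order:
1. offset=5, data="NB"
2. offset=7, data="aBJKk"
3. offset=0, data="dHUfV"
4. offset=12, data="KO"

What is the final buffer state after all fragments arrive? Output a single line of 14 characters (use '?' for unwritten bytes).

Answer: dHUfVNBaBJKkKO

Derivation:
Fragment 1: offset=5 data="NB" -> buffer=?????NB???????
Fragment 2: offset=7 data="aBJKk" -> buffer=?????NBaBJKk??
Fragment 3: offset=0 data="dHUfV" -> buffer=dHUfVNBaBJKk??
Fragment 4: offset=12 data="KO" -> buffer=dHUfVNBaBJKkKO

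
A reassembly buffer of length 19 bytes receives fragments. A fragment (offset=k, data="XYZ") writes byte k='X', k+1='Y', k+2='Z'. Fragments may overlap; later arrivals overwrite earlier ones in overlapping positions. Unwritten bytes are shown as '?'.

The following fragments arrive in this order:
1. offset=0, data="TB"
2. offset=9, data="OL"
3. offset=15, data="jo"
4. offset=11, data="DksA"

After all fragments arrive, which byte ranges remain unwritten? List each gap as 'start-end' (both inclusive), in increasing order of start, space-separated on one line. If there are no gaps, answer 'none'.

Fragment 1: offset=0 len=2
Fragment 2: offset=9 len=2
Fragment 3: offset=15 len=2
Fragment 4: offset=11 len=4
Gaps: 2-8 17-18

Answer: 2-8 17-18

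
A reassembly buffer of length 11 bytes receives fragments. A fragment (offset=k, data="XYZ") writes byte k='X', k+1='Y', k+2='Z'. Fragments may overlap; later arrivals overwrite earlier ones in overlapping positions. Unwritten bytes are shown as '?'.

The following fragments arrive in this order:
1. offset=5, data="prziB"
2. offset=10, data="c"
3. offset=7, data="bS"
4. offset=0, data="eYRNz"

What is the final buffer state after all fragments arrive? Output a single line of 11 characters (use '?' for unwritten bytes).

Fragment 1: offset=5 data="prziB" -> buffer=?????prziB?
Fragment 2: offset=10 data="c" -> buffer=?????prziBc
Fragment 3: offset=7 data="bS" -> buffer=?????prbSBc
Fragment 4: offset=0 data="eYRNz" -> buffer=eYRNzprbSBc

Answer: eYRNzprbSBc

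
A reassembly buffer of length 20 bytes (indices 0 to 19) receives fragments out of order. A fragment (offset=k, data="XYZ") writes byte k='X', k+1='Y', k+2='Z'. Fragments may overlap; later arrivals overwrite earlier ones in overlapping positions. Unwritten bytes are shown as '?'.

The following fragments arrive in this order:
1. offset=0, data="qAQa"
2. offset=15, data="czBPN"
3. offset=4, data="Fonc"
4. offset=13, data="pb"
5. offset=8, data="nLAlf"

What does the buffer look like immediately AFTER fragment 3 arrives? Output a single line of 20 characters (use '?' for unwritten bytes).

Answer: qAQaFonc???????czBPN

Derivation:
Fragment 1: offset=0 data="qAQa" -> buffer=qAQa????????????????
Fragment 2: offset=15 data="czBPN" -> buffer=qAQa???????????czBPN
Fragment 3: offset=4 data="Fonc" -> buffer=qAQaFonc???????czBPN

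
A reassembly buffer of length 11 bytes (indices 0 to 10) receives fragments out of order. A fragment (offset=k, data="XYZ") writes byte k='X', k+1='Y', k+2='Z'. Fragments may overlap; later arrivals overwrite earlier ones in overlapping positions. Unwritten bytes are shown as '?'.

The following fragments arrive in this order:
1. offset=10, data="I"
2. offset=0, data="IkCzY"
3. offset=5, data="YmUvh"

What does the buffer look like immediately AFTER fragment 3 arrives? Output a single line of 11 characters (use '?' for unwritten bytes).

Answer: IkCzYYmUvhI

Derivation:
Fragment 1: offset=10 data="I" -> buffer=??????????I
Fragment 2: offset=0 data="IkCzY" -> buffer=IkCzY?????I
Fragment 3: offset=5 data="YmUvh" -> buffer=IkCzYYmUvhI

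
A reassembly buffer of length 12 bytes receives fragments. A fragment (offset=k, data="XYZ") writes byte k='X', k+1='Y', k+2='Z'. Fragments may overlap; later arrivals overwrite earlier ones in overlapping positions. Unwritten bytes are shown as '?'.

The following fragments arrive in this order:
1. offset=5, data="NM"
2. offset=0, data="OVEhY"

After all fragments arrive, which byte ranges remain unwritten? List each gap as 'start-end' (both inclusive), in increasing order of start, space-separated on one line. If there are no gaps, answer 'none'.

Answer: 7-11

Derivation:
Fragment 1: offset=5 len=2
Fragment 2: offset=0 len=5
Gaps: 7-11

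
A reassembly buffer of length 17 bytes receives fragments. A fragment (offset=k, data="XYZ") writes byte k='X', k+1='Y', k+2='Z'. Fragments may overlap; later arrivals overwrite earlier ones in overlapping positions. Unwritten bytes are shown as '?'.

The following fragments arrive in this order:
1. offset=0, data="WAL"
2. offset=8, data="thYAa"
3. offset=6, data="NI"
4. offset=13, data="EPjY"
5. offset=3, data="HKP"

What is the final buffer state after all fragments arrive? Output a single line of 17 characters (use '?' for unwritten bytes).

Answer: WALHKPNIthYAaEPjY

Derivation:
Fragment 1: offset=0 data="WAL" -> buffer=WAL??????????????
Fragment 2: offset=8 data="thYAa" -> buffer=WAL?????thYAa????
Fragment 3: offset=6 data="NI" -> buffer=WAL???NIthYAa????
Fragment 4: offset=13 data="EPjY" -> buffer=WAL???NIthYAaEPjY
Fragment 5: offset=3 data="HKP" -> buffer=WALHKPNIthYAaEPjY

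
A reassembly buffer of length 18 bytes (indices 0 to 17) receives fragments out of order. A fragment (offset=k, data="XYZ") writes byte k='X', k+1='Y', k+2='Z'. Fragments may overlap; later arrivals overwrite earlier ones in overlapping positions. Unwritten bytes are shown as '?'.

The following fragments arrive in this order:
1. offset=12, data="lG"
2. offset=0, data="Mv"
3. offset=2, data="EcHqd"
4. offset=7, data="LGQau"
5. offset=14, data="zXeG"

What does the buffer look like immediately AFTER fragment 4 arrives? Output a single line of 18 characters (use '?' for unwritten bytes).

Fragment 1: offset=12 data="lG" -> buffer=????????????lG????
Fragment 2: offset=0 data="Mv" -> buffer=Mv??????????lG????
Fragment 3: offset=2 data="EcHqd" -> buffer=MvEcHqd?????lG????
Fragment 4: offset=7 data="LGQau" -> buffer=MvEcHqdLGQaulG????

Answer: MvEcHqdLGQaulG????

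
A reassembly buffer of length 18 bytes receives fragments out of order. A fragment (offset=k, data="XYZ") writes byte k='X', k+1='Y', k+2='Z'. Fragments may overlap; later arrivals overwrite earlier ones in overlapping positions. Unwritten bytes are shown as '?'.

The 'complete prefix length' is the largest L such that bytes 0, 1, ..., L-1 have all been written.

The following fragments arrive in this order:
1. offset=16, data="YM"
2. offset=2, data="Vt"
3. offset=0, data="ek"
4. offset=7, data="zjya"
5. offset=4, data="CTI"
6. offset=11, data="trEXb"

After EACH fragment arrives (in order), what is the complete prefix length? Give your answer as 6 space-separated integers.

Answer: 0 0 4 4 11 18

Derivation:
Fragment 1: offset=16 data="YM" -> buffer=????????????????YM -> prefix_len=0
Fragment 2: offset=2 data="Vt" -> buffer=??Vt????????????YM -> prefix_len=0
Fragment 3: offset=0 data="ek" -> buffer=ekVt????????????YM -> prefix_len=4
Fragment 4: offset=7 data="zjya" -> buffer=ekVt???zjya?????YM -> prefix_len=4
Fragment 5: offset=4 data="CTI" -> buffer=ekVtCTIzjya?????YM -> prefix_len=11
Fragment 6: offset=11 data="trEXb" -> buffer=ekVtCTIzjyatrEXbYM -> prefix_len=18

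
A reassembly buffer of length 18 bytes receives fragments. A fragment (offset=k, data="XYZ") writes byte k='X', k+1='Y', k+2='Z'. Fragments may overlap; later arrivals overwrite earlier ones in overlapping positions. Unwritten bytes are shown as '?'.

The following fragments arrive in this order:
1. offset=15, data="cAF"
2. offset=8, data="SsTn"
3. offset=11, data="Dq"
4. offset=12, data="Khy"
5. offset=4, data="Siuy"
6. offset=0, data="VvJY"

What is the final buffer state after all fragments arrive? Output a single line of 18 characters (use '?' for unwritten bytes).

Answer: VvJYSiuySsTDKhycAF

Derivation:
Fragment 1: offset=15 data="cAF" -> buffer=???????????????cAF
Fragment 2: offset=8 data="SsTn" -> buffer=????????SsTn???cAF
Fragment 3: offset=11 data="Dq" -> buffer=????????SsTDq??cAF
Fragment 4: offset=12 data="Khy" -> buffer=????????SsTDKhycAF
Fragment 5: offset=4 data="Siuy" -> buffer=????SiuySsTDKhycAF
Fragment 6: offset=0 data="VvJY" -> buffer=VvJYSiuySsTDKhycAF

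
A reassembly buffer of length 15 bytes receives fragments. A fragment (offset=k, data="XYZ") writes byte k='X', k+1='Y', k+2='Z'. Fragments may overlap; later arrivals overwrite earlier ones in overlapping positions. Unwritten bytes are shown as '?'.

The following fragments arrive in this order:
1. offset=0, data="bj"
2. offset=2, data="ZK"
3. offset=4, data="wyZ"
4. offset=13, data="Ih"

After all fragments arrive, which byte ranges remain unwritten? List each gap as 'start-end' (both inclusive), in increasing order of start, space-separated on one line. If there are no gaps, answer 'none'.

Answer: 7-12

Derivation:
Fragment 1: offset=0 len=2
Fragment 2: offset=2 len=2
Fragment 3: offset=4 len=3
Fragment 4: offset=13 len=2
Gaps: 7-12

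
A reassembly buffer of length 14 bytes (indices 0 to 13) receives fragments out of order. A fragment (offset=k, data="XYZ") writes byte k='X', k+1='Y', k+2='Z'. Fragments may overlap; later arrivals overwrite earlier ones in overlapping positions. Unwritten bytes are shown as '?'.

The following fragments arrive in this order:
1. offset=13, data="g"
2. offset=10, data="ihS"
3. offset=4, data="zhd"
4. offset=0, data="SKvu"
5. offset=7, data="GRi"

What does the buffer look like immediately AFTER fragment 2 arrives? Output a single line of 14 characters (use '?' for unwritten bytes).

Answer: ??????????ihSg

Derivation:
Fragment 1: offset=13 data="g" -> buffer=?????????????g
Fragment 2: offset=10 data="ihS" -> buffer=??????????ihSg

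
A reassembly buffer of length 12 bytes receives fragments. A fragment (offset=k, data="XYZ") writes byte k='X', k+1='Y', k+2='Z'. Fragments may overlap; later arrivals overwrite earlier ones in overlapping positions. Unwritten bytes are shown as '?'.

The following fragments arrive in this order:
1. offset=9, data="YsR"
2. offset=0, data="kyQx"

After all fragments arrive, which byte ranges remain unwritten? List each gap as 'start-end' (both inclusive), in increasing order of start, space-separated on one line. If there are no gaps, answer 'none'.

Answer: 4-8

Derivation:
Fragment 1: offset=9 len=3
Fragment 2: offset=0 len=4
Gaps: 4-8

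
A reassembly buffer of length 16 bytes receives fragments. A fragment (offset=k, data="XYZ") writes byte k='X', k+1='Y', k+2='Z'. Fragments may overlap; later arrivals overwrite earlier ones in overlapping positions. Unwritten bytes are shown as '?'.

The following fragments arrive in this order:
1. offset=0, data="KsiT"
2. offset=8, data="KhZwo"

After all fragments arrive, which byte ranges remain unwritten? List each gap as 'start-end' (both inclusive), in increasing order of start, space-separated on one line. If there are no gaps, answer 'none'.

Answer: 4-7 13-15

Derivation:
Fragment 1: offset=0 len=4
Fragment 2: offset=8 len=5
Gaps: 4-7 13-15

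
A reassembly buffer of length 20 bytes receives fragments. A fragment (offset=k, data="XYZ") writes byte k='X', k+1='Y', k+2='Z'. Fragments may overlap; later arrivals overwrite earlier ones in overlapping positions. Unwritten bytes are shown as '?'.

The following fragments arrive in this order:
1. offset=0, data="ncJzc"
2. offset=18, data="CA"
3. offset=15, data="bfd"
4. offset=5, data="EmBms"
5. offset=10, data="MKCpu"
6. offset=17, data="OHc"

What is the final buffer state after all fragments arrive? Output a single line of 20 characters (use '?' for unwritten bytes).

Answer: ncJzcEmBmsMKCpubfOHc

Derivation:
Fragment 1: offset=0 data="ncJzc" -> buffer=ncJzc???????????????
Fragment 2: offset=18 data="CA" -> buffer=ncJzc?????????????CA
Fragment 3: offset=15 data="bfd" -> buffer=ncJzc??????????bfdCA
Fragment 4: offset=5 data="EmBms" -> buffer=ncJzcEmBms?????bfdCA
Fragment 5: offset=10 data="MKCpu" -> buffer=ncJzcEmBmsMKCpubfdCA
Fragment 6: offset=17 data="OHc" -> buffer=ncJzcEmBmsMKCpubfOHc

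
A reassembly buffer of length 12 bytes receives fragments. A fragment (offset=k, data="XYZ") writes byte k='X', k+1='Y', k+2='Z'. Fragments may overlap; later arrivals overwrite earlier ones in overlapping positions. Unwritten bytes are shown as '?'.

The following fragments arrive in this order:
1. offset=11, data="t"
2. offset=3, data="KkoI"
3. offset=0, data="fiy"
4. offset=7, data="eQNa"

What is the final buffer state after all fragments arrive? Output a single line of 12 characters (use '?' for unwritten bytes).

Fragment 1: offset=11 data="t" -> buffer=???????????t
Fragment 2: offset=3 data="KkoI" -> buffer=???KkoI????t
Fragment 3: offset=0 data="fiy" -> buffer=fiyKkoI????t
Fragment 4: offset=7 data="eQNa" -> buffer=fiyKkoIeQNat

Answer: fiyKkoIeQNat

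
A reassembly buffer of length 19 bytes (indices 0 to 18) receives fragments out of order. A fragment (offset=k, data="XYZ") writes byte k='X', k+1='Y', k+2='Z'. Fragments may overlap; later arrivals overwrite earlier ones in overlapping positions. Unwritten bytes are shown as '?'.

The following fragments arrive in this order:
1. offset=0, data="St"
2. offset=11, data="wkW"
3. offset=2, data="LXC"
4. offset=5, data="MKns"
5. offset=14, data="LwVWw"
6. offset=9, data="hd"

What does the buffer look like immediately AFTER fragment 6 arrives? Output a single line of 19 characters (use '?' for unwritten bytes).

Answer: StLXCMKnshdwkWLwVWw

Derivation:
Fragment 1: offset=0 data="St" -> buffer=St?????????????????
Fragment 2: offset=11 data="wkW" -> buffer=St?????????wkW?????
Fragment 3: offset=2 data="LXC" -> buffer=StLXC??????wkW?????
Fragment 4: offset=5 data="MKns" -> buffer=StLXCMKns??wkW?????
Fragment 5: offset=14 data="LwVWw" -> buffer=StLXCMKns??wkWLwVWw
Fragment 6: offset=9 data="hd" -> buffer=StLXCMKnshdwkWLwVWw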